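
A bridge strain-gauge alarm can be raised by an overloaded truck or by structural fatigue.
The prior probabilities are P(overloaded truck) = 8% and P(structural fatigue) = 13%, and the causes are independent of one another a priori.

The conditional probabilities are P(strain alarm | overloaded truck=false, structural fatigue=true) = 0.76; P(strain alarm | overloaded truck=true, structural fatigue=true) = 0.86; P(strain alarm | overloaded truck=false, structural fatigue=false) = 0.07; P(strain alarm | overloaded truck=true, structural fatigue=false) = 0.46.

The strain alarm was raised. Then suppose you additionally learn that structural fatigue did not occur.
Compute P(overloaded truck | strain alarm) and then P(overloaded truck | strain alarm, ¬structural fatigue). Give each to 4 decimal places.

P(overloaded truck | strain alarm) ≈ 0.2180; P(overloaded truck | strain alarm, ¬structural fatigue) ≈ 0.3636

Weight on overloaded truck=true, given the evidence: 0.032016 + 0.008944 = 0.040960
The normalizing constant is 0.07×0.92×0.87 + 0.76×0.92×0.13 + 0.46×0.08×0.87 + 0.86×0.08×0.13 = 0.187884
Posterior = 0.040960 / 0.187884 ≈ 0.2180

Now also conditioning on structural fatigue≠true:
P(strain alarm | ¬structural fatigue) = 0.07·0.92 + 0.46·0.08 = 0.064400 + 0.036800 = 0.101200
Of this, 0.036800 comes from 0.46·0.08 (the overloaded truck=true cases).
P(overloaded truck | strain alarm, ¬structural fatigue) = 0.036800 / 0.101200 ≈ 0.3636
Ruling out structural fatigue raises the posterior on overloaded truck — the flip side of explaining away.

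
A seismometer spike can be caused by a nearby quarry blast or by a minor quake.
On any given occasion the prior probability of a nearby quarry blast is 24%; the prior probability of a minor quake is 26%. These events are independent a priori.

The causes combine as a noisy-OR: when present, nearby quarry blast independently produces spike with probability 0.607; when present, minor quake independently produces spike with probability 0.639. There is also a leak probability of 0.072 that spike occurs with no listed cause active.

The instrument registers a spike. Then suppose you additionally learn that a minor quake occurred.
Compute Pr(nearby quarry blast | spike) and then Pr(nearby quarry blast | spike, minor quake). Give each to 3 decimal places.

Pr(nearby quarry blast | spike) ≈ 0.493; Pr(nearby quarry blast | spike, minor quake) ≈ 0.292

Under noisy-OR, P(spike | causes) = 1 − (1−0.072)·∏(1−qᵢ) over the active causes.
For the numerator, keep only nearby quarry blast=true terms: 0.112829 + 0.054185 = 0.167014
Normalizer over all consistent configurations: 0.072*0.76*0.74 + 0.664992*0.76*0.26 + 0.635296*0.24*0.74 + 0.868342*0.24*0.26 = 0.338909
Posterior = 0.167014 / 0.338909 ≈ 0.493

With the extra evidence:
P(spike | minor quake) = 0.664992·0.76 + 0.868342·0.24 = 0.505394 + 0.208402 = 0.713796
Of this, 0.208402 comes from 0.868342·0.24 (the nearby quarry blast=true cases).
So P(nearby quarry blast | spike, minor quake) = 0.208402/0.713796 ≈ 0.292.
Conditioning on minor quake lowers the posterior on nearby quarry blast: the classic explaining-away effect in a common-effect structure.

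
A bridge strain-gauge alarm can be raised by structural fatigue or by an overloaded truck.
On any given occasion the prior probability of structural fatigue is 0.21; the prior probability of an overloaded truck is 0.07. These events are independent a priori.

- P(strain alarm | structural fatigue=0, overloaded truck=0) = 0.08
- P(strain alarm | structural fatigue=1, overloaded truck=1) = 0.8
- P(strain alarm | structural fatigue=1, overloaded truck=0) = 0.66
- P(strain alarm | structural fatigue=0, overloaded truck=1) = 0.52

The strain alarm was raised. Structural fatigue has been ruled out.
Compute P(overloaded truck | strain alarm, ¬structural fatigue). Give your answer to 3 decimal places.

Enumerate both values of overloaded truck and weight by the priors:
  P(strain alarm | ¬structural fatigue) = 0.08·0.93 + 0.52·0.07
        = 0.074400 + 0.036400 = 0.110800
Configurations with overloaded truck contribute 0.036400, so
  P(overloaded truck | strain alarm, ¬structural fatigue) = 0.036400 / 0.110800 ≈ 0.329

P(overloaded truck | strain alarm, ¬structural fatigue) ≈ 0.329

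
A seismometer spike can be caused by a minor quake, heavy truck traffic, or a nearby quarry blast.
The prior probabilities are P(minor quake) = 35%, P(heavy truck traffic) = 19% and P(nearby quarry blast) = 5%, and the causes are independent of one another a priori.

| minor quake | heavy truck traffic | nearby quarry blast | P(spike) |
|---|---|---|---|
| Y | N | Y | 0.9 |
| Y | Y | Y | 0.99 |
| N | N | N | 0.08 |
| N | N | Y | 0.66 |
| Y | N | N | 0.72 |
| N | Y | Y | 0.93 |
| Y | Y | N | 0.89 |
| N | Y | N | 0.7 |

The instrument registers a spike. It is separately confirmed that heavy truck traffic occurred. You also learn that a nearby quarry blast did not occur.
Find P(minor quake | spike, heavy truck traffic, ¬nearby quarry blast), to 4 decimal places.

P(minor quake | spike, heavy truck traffic, ¬nearby quarry blast) ≈ 0.4064

P(spike | heavy truck traffic, ¬nearby quarry blast) = 0.7·0.65 + 0.89·0.35 = 0.455000 + 0.311500 = 0.766500
The minor quake-present share is 0.89·0.35 = 0.311500.
So P(minor quake | spike, heavy truck traffic, ¬nearby quarry blast) = 0.311500/0.766500 ≈ 0.4064.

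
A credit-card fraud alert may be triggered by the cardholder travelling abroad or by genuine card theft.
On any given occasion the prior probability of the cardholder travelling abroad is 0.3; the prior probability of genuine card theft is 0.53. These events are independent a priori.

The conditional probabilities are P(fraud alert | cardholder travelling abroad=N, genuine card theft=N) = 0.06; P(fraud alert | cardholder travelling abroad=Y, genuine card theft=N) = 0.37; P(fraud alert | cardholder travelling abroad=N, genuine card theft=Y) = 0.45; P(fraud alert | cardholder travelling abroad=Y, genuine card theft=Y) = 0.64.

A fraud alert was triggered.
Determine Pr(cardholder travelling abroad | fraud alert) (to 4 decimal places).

Numerator (weight on configurations with cardholder travelling abroad): 0.052170 + 0.101760 = 0.153930
Normalizer over all consistent configurations: 0.06·0.7·0.47 + 0.45·0.7·0.53 + 0.37·0.3·0.47 + 0.64·0.3·0.53 = 0.340620
P(cardholder travelling abroad | fraud alert) = 0.153930/0.340620 ≈ 0.4519

Pr(cardholder travelling abroad | fraud alert) ≈ 0.4519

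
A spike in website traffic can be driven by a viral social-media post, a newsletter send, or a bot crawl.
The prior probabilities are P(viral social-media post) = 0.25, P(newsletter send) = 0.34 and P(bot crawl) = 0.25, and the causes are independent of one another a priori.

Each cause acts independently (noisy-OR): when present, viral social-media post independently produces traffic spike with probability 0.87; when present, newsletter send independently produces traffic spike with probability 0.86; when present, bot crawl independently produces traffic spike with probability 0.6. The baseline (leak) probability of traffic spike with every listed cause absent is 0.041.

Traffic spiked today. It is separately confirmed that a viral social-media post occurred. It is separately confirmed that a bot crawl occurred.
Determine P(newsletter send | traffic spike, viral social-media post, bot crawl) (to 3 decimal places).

Under noisy-OR, P(traffic spike | causes) = 1 − (1−0.041)·∏(1−qᵢ) over the active causes.
P(traffic spike | viral social-media post, bot crawl) = 0.950132*0.66 + 0.993018*0.34 = 0.627087 + 0.337626 = 0.964713
Of this, 0.337626 comes from 0.993018*0.34 (the newsletter send=true cases).
So P(newsletter send | traffic spike, viral social-media post, bot crawl) = 0.337626/0.964713 ≈ 0.350.

P(newsletter send | traffic spike, viral social-media post, bot crawl) ≈ 0.350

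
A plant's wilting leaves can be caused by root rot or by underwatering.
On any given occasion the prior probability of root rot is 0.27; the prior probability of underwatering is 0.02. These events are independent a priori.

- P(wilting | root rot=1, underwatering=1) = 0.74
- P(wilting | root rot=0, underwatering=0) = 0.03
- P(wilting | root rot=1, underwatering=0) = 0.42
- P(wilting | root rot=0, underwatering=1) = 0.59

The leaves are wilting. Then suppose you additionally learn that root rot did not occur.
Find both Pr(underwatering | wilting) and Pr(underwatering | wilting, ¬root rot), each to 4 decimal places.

Sum P(wilting|·) weighted by the priors over the 4 (root rot, underwatering) configurations:
  P(wilting) = 0.03*0.73*0.98 + 0.59*0.73*0.02 + 0.42*0.27*0.98 + 0.74*0.27*0.02
        = 0.021462 + 0.008614 + 0.111132 + 0.003996 = 0.145204
The terms with underwatering present sum to 0.012610, so
  P(underwatering | wilting) = 0.012610 / 0.145204 ≈ 0.0868

Now also conditioning on root rot≠true:
Enumerate both values of underwatering and weight by the priors:
  P(wilting | ¬root rot) = 0.03*0.98 + 0.59*0.02
        = 0.029400 + 0.011800 = 0.041200
The terms with underwatering present sum to 0.011800, so
  P(underwatering | wilting, ¬root rot) = 0.011800 / 0.041200 ≈ 0.2864
With root rot excluded, underwatering must carry more of the explanatory weight for the wilting.

Pr(underwatering | wilting) ≈ 0.0868; Pr(underwatering | wilting, ¬root rot) ≈ 0.2864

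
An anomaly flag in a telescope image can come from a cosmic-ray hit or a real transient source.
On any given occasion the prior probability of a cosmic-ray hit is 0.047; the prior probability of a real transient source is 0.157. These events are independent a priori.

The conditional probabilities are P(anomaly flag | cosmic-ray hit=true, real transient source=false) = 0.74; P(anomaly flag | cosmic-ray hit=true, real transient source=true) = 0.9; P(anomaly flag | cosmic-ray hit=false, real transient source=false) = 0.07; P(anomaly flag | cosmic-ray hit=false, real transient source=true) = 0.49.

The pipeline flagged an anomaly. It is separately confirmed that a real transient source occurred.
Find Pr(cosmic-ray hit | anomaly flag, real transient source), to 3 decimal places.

Pr(cosmic-ray hit | anomaly flag, real transient source) ≈ 0.083

Enumerate both values of cosmic-ray hit and weight by the priors:
  P(anomaly flag | real transient source) = 0.49*0.953 + 0.9*0.047
        = 0.466970 + 0.042300 = 0.509270
Keeping only the cosmic-ray hit-present terms gives 0.042300, so
  P(cosmic-ray hit | anomaly flag, real transient source) = 0.042300 / 0.509270 ≈ 0.083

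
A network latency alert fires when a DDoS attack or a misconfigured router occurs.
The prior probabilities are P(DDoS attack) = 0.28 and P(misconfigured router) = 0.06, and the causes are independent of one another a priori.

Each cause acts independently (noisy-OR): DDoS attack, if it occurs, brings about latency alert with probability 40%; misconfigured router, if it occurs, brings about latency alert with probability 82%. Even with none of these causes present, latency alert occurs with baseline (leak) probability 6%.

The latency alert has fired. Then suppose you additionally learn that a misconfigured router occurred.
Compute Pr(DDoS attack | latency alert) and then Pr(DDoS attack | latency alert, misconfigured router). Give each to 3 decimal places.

Pr(DDoS attack | latency alert) ≈ 0.629; Pr(DDoS attack | latency alert, misconfigured router) ≈ 0.296

Under noisy-OR, P(latency alert | causes) = 1 − (1−0.06)·∏(1−qᵢ) over the active causes.
P(latency alert) = 0.06·0.72·0.94 + 0.8308·0.72·0.06 + 0.436·0.28·0.94 + 0.89848·0.28·0.06 = 0.040608 + 0.035891 + 0.114755 + 0.015094 = 0.206348
The DDoS attack-present share is 0.114755 + 0.015094 = 0.129849.
Hence the posterior is 0.129849/0.206348 ≈ 0.629.

With the extra evidence:
Weight on DDoS attack=true, given the evidence: 0.89848·0.28 = 0.251574
The normalizing constant is 0.8308·0.72 + 0.89848·0.28 = 0.849750
P(DDoS attack | latency alert, misconfigured router) = 0.251574/0.849750 ≈ 0.296
— misconfigured router explains away the evidence for DDoS attack.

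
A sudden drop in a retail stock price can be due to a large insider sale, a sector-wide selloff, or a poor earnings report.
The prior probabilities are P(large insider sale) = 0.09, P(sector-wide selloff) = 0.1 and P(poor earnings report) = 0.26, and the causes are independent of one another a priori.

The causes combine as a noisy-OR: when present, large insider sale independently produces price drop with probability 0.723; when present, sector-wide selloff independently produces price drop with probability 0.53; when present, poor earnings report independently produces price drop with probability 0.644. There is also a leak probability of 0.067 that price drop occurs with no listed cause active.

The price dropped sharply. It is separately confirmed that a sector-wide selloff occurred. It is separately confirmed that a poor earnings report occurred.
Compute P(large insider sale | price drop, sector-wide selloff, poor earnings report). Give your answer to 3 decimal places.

Under noisy-OR, P(price drop | causes) = 1 − (1−0.067)·∏(1−qᵢ) over the active causes.
Enumerate both values of large insider sale and weight by the priors:
  P(price drop | sector-wide selloff, poor earnings report) = 0.84389·0.91 + 0.956758·0.09
        = 0.767940 + 0.086108 = 0.854048
Configurations with large insider sale contribute 0.086108, so
  P(large insider sale | price drop, sector-wide selloff, poor earnings report) = 0.086108 / 0.854048 ≈ 0.101

P(large insider sale | price drop, sector-wide selloff, poor earnings report) ≈ 0.101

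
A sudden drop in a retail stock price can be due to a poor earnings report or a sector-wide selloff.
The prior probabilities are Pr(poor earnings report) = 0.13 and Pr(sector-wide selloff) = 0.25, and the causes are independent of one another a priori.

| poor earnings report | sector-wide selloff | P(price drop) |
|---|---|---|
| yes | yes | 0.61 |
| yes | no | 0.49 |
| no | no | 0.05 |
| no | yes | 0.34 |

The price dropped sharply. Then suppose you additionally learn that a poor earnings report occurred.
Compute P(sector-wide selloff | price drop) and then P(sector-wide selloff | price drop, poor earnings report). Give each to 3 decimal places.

By total probability over the 4 (poor earnings report, sector-wide selloff) configurations:
  P(price drop) = 0.05×0.87×0.75 + 0.34×0.87×0.25 + 0.49×0.13×0.75 + 0.61×0.13×0.25
        = 0.032625 + 0.073950 + 0.047775 + 0.019825 = 0.174175
The terms with sector-wide selloff present sum to 0.093775, so
  P(sector-wide selloff | price drop) = 0.093775 / 0.174175 ≈ 0.538

Now condition on the additional information:
Sum P(price drop|·) weighted by the priors over both values of sector-wide selloff:
  P(price drop | poor earnings report) = 0.49×0.75 + 0.61×0.25
        = 0.367500 + 0.152500 = 0.520000
Configurations with sector-wide selloff contribute 0.152500, so
  P(sector-wide selloff | price drop, poor earnings report) = 0.152500 / 0.520000 ≈ 0.293

P(sector-wide selloff | price drop) ≈ 0.538; P(sector-wide selloff | price drop, poor earnings report) ≈ 0.293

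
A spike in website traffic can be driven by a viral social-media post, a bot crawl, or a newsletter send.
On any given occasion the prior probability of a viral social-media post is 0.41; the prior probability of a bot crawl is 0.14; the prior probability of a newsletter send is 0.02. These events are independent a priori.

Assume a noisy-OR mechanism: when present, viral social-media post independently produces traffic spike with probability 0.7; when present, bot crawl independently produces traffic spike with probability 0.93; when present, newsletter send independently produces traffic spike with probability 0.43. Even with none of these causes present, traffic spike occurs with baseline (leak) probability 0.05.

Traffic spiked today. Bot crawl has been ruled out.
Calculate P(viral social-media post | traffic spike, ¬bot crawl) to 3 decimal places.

Under noisy-OR, P(traffic spike | causes) = 1 − (1−0.05)·∏(1−qᵢ) over the active causes.
For the numerator, keep only viral social-media post=true terms: 0.287287 + 0.006868 = 0.294155
Denominator P(traffic spike | ¬bot crawl): 0.05·0.59·0.98 + 0.4585·0.59·0.02 + 0.715·0.41·0.98 + 0.83755·0.41·0.02 = 0.328475
Posterior = 0.294155 / 0.328475 ≈ 0.896

P(viral social-media post | traffic spike, ¬bot crawl) ≈ 0.896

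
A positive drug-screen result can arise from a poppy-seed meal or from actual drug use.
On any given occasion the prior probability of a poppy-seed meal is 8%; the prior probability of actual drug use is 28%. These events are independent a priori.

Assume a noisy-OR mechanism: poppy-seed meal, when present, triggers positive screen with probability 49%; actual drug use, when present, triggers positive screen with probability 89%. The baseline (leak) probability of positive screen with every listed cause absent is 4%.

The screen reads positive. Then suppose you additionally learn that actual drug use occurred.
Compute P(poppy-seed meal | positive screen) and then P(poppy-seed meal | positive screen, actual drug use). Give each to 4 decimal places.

Under noisy-OR, P(positive screen | causes) = 1 − (1−0.04)·∏(1−qᵢ) over the active causes.
Numerator (weight on configurations with poppy-seed meal): 0.029399 + 0.021194 = 0.050593
Normalizer over all consistent configurations: 0.04·0.92·0.72 + 0.8944·0.92·0.28 + 0.5104·0.08·0.72 + 0.946144·0.08·0.28 = 0.307486
P(poppy-seed meal | positive screen) = 0.050593/0.307486 ≈ 0.1645

Now also conditioning on actual drug use=true:
P(positive screen | actual drug use) = 0.8944×0.92 + 0.946144×0.08 = 0.822848 + 0.075692 = 0.898540
The poppy-seed meal-present share is 0.946144×0.08 = 0.075692.
Hence the posterior is 0.075692/0.898540 ≈ 0.0842.
This is intercausal reasoning (explaining away): once actual drug use accounts for the positive screen, poppy-seed meal becomes less likely.

P(poppy-seed meal | positive screen) ≈ 0.1645; P(poppy-seed meal | positive screen, actual drug use) ≈ 0.0842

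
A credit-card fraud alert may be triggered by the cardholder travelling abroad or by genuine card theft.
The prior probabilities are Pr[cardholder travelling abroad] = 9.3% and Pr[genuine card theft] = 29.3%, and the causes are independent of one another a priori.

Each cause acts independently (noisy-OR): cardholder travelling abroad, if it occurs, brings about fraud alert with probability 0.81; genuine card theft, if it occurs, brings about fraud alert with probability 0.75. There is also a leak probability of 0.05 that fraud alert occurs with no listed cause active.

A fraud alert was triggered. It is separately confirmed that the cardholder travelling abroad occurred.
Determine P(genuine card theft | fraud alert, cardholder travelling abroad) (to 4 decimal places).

P(genuine card theft | fraud alert, cardholder travelling abroad) ≈ 0.3256

Under noisy-OR, P(fraud alert | causes) = 1 − (1−0.05)·∏(1−qᵢ) over the active causes.
For the numerator, keep only genuine card theft=true terms: 0.954875*0.293 = 0.279778
The normalizing constant is 0.8195*0.707 + 0.954875*0.293 = 0.859165
Posterior = 0.279778 / 0.859165 ≈ 0.3256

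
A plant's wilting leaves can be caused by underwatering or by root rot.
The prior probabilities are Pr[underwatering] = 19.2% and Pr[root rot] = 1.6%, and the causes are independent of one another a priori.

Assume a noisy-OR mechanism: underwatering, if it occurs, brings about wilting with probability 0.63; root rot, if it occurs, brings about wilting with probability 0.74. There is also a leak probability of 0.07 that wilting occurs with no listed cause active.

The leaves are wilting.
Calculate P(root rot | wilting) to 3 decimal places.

P(root rot | wilting) ≈ 0.066

Under noisy-OR, P(wilting | causes) = 1 − (1−0.07)·∏(1−qᵢ) over the active causes.
By total probability over the 4 (underwatering, root rot) configurations:
  P(wilting) = 0.07*0.808*0.984 + 0.7582*0.808*0.016 + 0.6559*0.192*0.984 + 0.910534*0.192*0.016
        = 0.055655 + 0.009802 + 0.123918 + 0.002797 = 0.192172
Configurations with root rot contribute 0.012599, so
  P(root rot | wilting) = 0.012599 / 0.192172 ≈ 0.066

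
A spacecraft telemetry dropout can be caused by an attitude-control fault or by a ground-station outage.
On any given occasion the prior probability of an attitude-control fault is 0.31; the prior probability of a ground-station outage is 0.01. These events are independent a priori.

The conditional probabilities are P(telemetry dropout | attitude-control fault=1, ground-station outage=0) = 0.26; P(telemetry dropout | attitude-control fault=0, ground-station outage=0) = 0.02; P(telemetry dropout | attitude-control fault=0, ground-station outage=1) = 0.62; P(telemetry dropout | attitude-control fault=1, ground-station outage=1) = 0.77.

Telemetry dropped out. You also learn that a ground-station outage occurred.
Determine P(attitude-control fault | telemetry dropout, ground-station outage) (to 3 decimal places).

P(attitude-control fault | telemetry dropout, ground-station outage) ≈ 0.358

Sum P(telemetry dropout|·) weighted by the priors over both values of attitude-control fault:
  P(telemetry dropout | ground-station outage) = 0.62·0.69 + 0.77·0.31
        = 0.427800 + 0.238700 = 0.666500
The terms with attitude-control fault present sum to 0.238700, so
  P(attitude-control fault | telemetry dropout, ground-station outage) = 0.238700 / 0.666500 ≈ 0.358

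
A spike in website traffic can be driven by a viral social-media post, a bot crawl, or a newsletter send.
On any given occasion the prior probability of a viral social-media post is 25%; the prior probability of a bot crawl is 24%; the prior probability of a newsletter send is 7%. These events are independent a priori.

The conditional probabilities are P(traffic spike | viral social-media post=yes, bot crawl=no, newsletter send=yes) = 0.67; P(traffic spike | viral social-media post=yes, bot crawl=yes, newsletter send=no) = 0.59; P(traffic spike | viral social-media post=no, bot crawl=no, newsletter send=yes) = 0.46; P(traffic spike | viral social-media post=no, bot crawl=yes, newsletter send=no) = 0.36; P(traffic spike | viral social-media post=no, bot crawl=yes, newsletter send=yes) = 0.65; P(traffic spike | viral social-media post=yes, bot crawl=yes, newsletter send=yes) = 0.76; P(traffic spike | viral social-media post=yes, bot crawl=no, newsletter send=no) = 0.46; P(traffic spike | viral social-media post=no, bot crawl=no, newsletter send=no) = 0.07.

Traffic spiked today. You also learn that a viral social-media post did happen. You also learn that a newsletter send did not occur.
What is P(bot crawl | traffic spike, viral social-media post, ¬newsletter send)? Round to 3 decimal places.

P(bot crawl | traffic spike, viral social-media post, ¬newsletter send) ≈ 0.288

Enumerate both values of bot crawl and weight by the priors:
  P(traffic spike | viral social-media post, ¬newsletter send) = 0.46×0.76 + 0.59×0.24
        = 0.349600 + 0.141600 = 0.491200
Keeping only the bot crawl-present terms gives 0.141600, so
  P(bot crawl | traffic spike, viral social-media post, ¬newsletter send) = 0.141600 / 0.491200 ≈ 0.288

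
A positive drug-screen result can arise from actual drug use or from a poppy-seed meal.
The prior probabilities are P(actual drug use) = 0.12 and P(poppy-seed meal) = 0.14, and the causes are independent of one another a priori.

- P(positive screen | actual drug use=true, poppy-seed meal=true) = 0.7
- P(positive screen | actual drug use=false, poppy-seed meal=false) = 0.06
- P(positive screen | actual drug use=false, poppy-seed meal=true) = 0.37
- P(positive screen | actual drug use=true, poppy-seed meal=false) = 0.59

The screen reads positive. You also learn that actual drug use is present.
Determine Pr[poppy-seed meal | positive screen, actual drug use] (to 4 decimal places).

Pr[poppy-seed meal | positive screen, actual drug use] ≈ 0.1619

P(positive screen | actual drug use) = 0.59·0.86 + 0.7·0.14 = 0.507400 + 0.098000 = 0.605400
Restricting to configurations with poppy-seed meal present: 0.7·0.14 = 0.098000.
Hence the posterior is 0.098000/0.605400 ≈ 0.1619.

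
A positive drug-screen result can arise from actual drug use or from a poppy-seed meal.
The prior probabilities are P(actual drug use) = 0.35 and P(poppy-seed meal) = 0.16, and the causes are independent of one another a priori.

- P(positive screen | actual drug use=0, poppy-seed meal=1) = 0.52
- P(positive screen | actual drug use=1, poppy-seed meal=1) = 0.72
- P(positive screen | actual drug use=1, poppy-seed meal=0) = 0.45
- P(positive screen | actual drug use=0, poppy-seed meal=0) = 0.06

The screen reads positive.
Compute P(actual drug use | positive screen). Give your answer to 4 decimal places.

For the numerator, keep only actual drug use=true terms: 0.132300 + 0.040320 = 0.172620
Denominator P(positive screen): 0.06*0.65*0.84 + 0.52*0.65*0.16 + 0.45*0.35*0.84 + 0.72*0.35*0.16 = 0.259460
P(actual drug use | positive screen) = 0.172620/0.259460 ≈ 0.6653

P(actual drug use | positive screen) ≈ 0.6653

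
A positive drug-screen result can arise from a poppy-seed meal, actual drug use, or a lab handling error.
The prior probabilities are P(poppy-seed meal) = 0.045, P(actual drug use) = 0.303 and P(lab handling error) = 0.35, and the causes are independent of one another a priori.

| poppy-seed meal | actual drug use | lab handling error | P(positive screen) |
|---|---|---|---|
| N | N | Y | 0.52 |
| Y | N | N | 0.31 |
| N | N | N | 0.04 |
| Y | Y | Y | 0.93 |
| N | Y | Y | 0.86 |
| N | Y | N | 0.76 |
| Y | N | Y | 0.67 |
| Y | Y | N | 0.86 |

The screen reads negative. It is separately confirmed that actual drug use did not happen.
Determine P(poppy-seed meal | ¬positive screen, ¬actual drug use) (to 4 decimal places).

P(poppy-seed meal | ¬positive screen, ¬actual drug use) ≈ 0.0325

Sum P(¬positive screen|·) weighted by the priors over the 4 (poppy-seed meal, lab handling error) configurations:
  P(¬positive screen | ¬actual drug use) = 0.96·0.955·0.65 + 0.48·0.955·0.35 + 0.69·0.045·0.65 + 0.33·0.045·0.35
        = 0.595920 + 0.160440 + 0.020182 + 0.005197 = 0.781739
The terms with poppy-seed meal present sum to 0.025379, so
  P(poppy-seed meal | ¬positive screen, ¬actual drug use) = 0.025379 / 0.781739 ≈ 0.0325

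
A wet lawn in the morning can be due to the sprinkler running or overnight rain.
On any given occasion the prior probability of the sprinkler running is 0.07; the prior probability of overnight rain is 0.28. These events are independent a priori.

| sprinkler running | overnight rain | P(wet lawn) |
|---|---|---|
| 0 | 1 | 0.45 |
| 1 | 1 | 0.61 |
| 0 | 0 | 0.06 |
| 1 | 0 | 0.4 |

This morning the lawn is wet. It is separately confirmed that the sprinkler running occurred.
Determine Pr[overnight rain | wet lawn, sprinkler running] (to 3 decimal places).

P(wet lawn | sprinkler running) = 0.4*0.72 + 0.61*0.28 = 0.288000 + 0.170800 = 0.458800
Of this, 0.170800 comes from 0.61*0.28 (the overnight rain=true cases).
So P(overnight rain | wet lawn, sprinkler running) = 0.170800/0.458800 ≈ 0.372.

Pr[overnight rain | wet lawn, sprinkler running] ≈ 0.372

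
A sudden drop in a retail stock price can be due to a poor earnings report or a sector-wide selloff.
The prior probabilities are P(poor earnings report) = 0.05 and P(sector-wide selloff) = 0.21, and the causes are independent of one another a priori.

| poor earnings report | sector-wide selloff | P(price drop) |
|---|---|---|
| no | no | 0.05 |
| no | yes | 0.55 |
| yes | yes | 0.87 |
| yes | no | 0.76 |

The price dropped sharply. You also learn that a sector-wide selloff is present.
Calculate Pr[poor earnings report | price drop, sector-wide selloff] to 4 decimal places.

Pr[poor earnings report | price drop, sector-wide selloff] ≈ 0.0769

P(price drop | sector-wide selloff) = 0.55×0.95 + 0.87×0.05 = 0.522500 + 0.043500 = 0.566000
Restricting to configurations with poor earnings report present: 0.87×0.05 = 0.043500.
P(poor earnings report | price drop, sector-wide selloff) = 0.043500 / 0.566000 ≈ 0.0769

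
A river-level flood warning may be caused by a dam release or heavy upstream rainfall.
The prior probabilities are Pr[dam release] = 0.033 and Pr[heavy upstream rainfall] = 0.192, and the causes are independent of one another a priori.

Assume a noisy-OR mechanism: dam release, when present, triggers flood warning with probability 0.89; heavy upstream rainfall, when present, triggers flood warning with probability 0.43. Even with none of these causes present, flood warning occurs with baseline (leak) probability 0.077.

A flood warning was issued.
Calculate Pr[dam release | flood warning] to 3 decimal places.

Under noisy-OR, P(flood warning | causes) = 1 − (1−0.077)·∏(1−qᵢ) over the active causes.
Numerator (weight on configurations with dam release): 0.023957 + 0.005969 = 0.029926
The normalizing constant is 0.077*0.967*0.808 + 0.47389*0.967*0.192 + 0.89847*0.033*0.808 + 0.942128*0.033*0.192 = 0.178073
Posterior = 0.029926 / 0.178073 ≈ 0.168

Pr[dam release | flood warning] ≈ 0.168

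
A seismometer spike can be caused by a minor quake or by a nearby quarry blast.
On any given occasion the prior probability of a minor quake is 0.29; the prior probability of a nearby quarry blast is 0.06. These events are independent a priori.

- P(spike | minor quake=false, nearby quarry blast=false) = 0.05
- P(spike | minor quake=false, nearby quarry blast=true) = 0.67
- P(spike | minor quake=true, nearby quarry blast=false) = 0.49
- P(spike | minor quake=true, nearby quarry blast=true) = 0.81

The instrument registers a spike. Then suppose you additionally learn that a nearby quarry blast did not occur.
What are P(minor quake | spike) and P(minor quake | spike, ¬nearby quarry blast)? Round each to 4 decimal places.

P(minor quake | spike) ≈ 0.7046; P(minor quake | spike, ¬nearby quarry blast) ≈ 0.8001

Numerator (weight on configurations with minor quake): 0.133574 + 0.014094 = 0.147668
Normalizer over all consistent configurations: 0.05*0.71*0.94 + 0.67*0.71*0.06 + 0.49*0.29*0.94 + 0.81*0.29*0.06 = 0.209580
P(minor quake | spike) = 0.147668/0.209580 ≈ 0.7046

With the extra evidence:
Weight on minor quake=true, given the evidence: 0.49·0.29 = 0.142100
Normalizer over all consistent configurations: 0.05·0.71 + 0.49·0.29 = 0.177600
Posterior = 0.142100 / 0.177600 ≈ 0.8001
Ruling out nearby quarry blast raises the posterior on minor quake — the flip side of explaining away.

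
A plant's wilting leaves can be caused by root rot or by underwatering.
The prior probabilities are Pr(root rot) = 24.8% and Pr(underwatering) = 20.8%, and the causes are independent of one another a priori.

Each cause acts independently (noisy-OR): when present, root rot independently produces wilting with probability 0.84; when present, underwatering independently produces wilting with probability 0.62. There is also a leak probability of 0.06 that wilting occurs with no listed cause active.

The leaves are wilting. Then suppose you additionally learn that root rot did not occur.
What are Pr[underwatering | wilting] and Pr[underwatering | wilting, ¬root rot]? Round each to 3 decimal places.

Pr[underwatering | wilting] ≈ 0.424; Pr[underwatering | wilting, ¬root rot] ≈ 0.738

Under noisy-OR, P(wilting | causes) = 1 − (1−0.06)·∏(1−qᵢ) over the active causes.
P(wilting) = 0.06·0.752·0.792 + 0.6428·0.752·0.208 + 0.8496·0.248·0.792 + 0.942848·0.248·0.208 = 0.035735 + 0.100544 + 0.166875 + 0.048636 = 0.351790
Of this, 0.149180 comes from 0.100544 + 0.048636 (the underwatering=true cases).
P(underwatering | wilting) = 0.149180 / 0.351790 ≈ 0.424

Now condition on the additional information:
P(wilting | ¬root rot) = 0.06·0.792 + 0.6428·0.208 = 0.047520 + 0.133702 = 0.181222
Of this, 0.133702 comes from 0.6428·0.208 (the underwatering=true cases).
So P(underwatering | wilting, ¬root rot) = 0.133702/0.181222 ≈ 0.738.
With root rot excluded, underwatering must carry more of the explanatory weight for the wilting.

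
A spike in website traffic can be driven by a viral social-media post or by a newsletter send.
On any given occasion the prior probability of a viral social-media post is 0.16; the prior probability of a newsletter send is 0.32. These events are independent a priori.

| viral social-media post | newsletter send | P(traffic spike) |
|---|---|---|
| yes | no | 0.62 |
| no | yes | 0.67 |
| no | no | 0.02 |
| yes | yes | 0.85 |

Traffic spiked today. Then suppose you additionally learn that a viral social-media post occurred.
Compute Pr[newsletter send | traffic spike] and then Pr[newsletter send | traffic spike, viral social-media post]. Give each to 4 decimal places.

Pr[newsletter send | traffic spike] ≈ 0.7392; Pr[newsletter send | traffic spike, viral social-media post] ≈ 0.3922

Numerator (weight on configurations with newsletter send): 0.180096 + 0.043520 = 0.223616
Normalizer over all consistent configurations: 0.02*0.84*0.68 + 0.67*0.84*0.32 + 0.62*0.16*0.68 + 0.85*0.16*0.32 = 0.302496
P(newsletter send | traffic spike) = 0.223616/0.302496 ≈ 0.7392

Now condition on the additional information:
By total probability over both values of newsletter send:
  P(traffic spike | viral social-media post) = 0.62·0.68 + 0.85·0.32
        = 0.421600 + 0.272000 = 0.693600
Configurations with newsletter send contribute 0.272000, so
  P(newsletter send | traffic spike, viral social-media post) = 0.272000 / 0.693600 ≈ 0.3922
— viral social-media post explains away the evidence for newsletter send.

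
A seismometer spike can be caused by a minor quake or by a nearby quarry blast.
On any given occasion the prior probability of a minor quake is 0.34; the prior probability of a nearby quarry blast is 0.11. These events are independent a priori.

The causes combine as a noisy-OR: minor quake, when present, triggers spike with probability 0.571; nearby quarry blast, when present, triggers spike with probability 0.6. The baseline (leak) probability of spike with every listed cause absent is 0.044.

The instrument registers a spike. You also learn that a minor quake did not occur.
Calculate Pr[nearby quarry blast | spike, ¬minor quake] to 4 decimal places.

Under noisy-OR, P(spike | causes) = 1 − (1−0.044)·∏(1−qᵢ) over the active causes.
Sum P(spike|·) weighted by the priors over both values of nearby quarry blast:
  P(spike | ¬minor quake) = 0.044×0.89 + 0.6176×0.11
        = 0.039160 + 0.067936 = 0.107096
The terms with nearby quarry blast present sum to 0.067936, so
  P(nearby quarry blast | spike, ¬minor quake) = 0.067936 / 0.107096 ≈ 0.6343

Pr[nearby quarry blast | spike, ¬minor quake] ≈ 0.6343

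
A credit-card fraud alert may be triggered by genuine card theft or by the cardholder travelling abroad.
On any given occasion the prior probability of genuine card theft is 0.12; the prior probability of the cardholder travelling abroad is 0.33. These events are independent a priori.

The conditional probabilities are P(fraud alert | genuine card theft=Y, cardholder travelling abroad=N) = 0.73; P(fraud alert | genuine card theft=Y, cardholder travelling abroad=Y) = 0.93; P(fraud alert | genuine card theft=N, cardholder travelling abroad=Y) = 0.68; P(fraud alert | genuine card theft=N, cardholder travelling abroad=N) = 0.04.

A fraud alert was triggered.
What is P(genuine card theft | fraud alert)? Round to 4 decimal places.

P(fraud alert) = 0.04*0.88*0.67 + 0.68*0.88*0.33 + 0.73*0.12*0.67 + 0.93*0.12*0.33 = 0.023584 + 0.197472 + 0.058692 + 0.036828 = 0.316576
Of this, 0.095520 comes from 0.058692 + 0.036828 (the genuine card theft=true cases).
So P(genuine card theft | fraud alert) = 0.095520/0.316576 ≈ 0.3017.

P(genuine card theft | fraud alert) ≈ 0.3017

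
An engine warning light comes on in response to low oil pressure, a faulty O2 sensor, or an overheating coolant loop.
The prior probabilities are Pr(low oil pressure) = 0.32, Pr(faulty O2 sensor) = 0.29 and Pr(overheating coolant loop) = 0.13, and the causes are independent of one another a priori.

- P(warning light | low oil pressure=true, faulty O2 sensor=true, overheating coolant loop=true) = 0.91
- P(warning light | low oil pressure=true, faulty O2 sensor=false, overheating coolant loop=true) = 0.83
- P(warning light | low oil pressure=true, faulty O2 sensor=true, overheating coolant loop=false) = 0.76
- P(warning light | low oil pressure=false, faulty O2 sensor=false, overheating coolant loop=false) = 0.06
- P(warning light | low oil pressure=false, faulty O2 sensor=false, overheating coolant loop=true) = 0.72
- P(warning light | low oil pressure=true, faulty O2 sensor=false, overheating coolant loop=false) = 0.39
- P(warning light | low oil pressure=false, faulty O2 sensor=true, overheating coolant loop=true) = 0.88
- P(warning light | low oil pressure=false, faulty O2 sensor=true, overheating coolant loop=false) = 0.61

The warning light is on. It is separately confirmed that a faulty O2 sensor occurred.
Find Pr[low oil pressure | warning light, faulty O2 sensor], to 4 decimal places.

Pr[low oil pressure | warning light, faulty O2 sensor] ≈ 0.3625

Weight on low oil pressure=true, given the evidence: 0.211584 + 0.037856 = 0.249440
Normalizer over all consistent configurations: 0.61·0.68·0.87 + 0.88·0.68·0.13 + 0.76·0.32·0.87 + 0.91·0.32·0.13 = 0.688108
Posterior = 0.249440 / 0.688108 ≈ 0.3625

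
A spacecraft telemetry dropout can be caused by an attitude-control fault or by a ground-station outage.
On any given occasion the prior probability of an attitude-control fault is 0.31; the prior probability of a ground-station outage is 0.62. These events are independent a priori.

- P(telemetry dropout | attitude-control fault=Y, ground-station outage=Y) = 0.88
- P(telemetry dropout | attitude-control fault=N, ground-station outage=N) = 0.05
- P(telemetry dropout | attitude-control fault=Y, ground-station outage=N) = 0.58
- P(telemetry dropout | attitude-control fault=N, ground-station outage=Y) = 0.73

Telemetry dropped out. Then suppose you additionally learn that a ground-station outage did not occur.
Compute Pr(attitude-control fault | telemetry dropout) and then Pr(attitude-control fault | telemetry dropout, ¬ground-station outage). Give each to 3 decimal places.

Pr(attitude-control fault | telemetry dropout) ≈ 0.422; Pr(attitude-control fault | telemetry dropout, ¬ground-station outage) ≈ 0.839

Weight on attitude-control fault=true, given the evidence: 0.068324 + 0.169136 = 0.237460
Normalizer over all consistent configurations: 0.05×0.69×0.38 + 0.73×0.69×0.62 + 0.58×0.31×0.38 + 0.88×0.31×0.62 = 0.562864
P(attitude-control fault | telemetry dropout) = 0.237460/0.562864 ≈ 0.422

With the extra evidence:
By total probability over both values of attitude-control fault:
  P(telemetry dropout | ¬ground-station outage) = 0.05·0.69 + 0.58·0.31
        = 0.034500 + 0.179800 = 0.214300
Keeping only the attitude-control fault-present terms gives 0.179800, so
  P(attitude-control fault | telemetry dropout, ¬ground-station outage) = 0.179800 / 0.214300 ≈ 0.839
With ground-station outage excluded, attitude-control fault must carry more of the explanatory weight for the telemetry dropout.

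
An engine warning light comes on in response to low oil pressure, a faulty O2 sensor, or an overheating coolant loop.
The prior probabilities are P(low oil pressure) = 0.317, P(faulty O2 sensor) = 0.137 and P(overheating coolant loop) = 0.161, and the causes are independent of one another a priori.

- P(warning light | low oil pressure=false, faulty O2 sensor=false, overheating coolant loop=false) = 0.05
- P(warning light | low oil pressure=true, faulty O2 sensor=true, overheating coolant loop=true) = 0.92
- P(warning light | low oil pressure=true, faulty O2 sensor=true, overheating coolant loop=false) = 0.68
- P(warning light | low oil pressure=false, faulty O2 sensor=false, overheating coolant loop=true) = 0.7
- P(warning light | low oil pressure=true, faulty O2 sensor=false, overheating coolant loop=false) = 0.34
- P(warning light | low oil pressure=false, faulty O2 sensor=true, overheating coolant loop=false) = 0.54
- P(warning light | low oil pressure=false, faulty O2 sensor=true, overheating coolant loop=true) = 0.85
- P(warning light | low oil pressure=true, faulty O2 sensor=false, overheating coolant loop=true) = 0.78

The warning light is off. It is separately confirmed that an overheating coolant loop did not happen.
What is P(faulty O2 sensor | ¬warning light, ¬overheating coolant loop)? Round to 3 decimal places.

P(¬warning light | ¬overheating coolant loop) = 0.95·0.683·0.863 + 0.46·0.683·0.137 + 0.66·0.317·0.863 + 0.32·0.317·0.137 = 0.559958 + 0.043043 + 0.180557 + 0.013897 = 0.797455
Of this, 0.056940 comes from 0.043043 + 0.013897 (the faulty O2 sensor=true cases).
So P(faulty O2 sensor | ¬warning light, ¬overheating coolant loop) = 0.056940/0.797455 ≈ 0.071.

P(faulty O2 sensor | ¬warning light, ¬overheating coolant loop) ≈ 0.071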